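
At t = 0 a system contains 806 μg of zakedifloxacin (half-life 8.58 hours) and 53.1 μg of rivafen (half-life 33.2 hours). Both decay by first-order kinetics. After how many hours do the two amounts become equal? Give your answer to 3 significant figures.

Set 806·(1/2)^(t/8.58) = 53.1·(1/2)^(t/33.2).
Taking log₂: log₂(806/53.1) = t·(1/8.58 − 1/33.2).
log₂(15.179) = 3.924; 1/8.58 − 1/33.2 = 0.08643.
t = 3.924 / 0.08643 ≈ 45.401 hours.

45.4 hours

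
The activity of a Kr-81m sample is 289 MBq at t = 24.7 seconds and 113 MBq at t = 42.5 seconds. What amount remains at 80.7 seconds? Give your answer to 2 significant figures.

Over Δt = 42.5 − 24.7 = 17.8 seconds, the level fell by a factor of 289/113 ≈ 2.5575.
n = log₂(2.5575) ≈ 1.3547 half-lives, so t½ = 17.8/1.3547 ≈ 13.139 seconds.
From t = 42.5 to t = 80.7: 113 × (1/2)^((80.7−42.5)/13.139) ≈ 15.062 MBq.

15 MBq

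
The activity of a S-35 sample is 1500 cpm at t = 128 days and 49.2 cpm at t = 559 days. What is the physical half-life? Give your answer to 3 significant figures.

Over Δt = 559 − 128 = 431 days, the level fell by a factor of 1500/49.2 ≈ 30.488.
n = log₂(30.488) ≈ 4.9302 half-lives, so t½ = 431/4.9302 ≈ 87.421 days.

87.4 days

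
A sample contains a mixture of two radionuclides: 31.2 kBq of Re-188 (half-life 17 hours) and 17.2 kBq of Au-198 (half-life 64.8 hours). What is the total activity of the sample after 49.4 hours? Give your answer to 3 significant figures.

14.3 kBq

Re-188: 31.2 × (1/2)^(49.4/17) = 31.2 × (1/2)^2.9059 ≈ 4.1629 kBq.
Au-198: 17.2 × (1/2)^(49.4/64.8) = 17.2 × (1/2)^0.76235 ≈ 10.14 kBq.
Total = 4.1629 + 10.14 ≈ 14.303 kBq.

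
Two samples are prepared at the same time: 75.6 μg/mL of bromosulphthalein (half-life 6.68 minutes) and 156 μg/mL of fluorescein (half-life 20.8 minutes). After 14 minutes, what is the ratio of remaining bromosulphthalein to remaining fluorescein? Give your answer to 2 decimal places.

0.18

bromosulphthalein: 75.6 × (1/2)^(14/6.68) = 75.6 × (1/2)^2.0958 ≈ 17.686 μg/mL.
fluorescein: 156 × (1/2)^(14/20.8) = 156 × (1/2)^0.67308 ≈ 97.838 μg/mL.
Ratio ≈ 17.686 / 97.838 ≈ 0.18076.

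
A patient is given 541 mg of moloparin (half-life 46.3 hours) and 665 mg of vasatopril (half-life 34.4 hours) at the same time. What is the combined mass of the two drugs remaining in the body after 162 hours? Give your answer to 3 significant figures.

73.3 mg

moloparin: 541 × (1/2)^(162/46.3) = 541 × (1/2)^3.4989 ≈ 47.854 mg.
vasatopril: 665 × (1/2)^(162/34.4) = 665 × (1/2)^4.7093 ≈ 25.42 mg.
Total = 47.854 + 25.42 ≈ 73.274 mg.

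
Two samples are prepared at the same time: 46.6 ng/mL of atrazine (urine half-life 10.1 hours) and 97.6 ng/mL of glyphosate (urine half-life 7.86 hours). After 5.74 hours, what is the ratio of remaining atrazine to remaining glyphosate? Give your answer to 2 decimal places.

0.53

atrazine: 46.6 × (1/2)^(5.74/10.1) = 46.6 × (1/2)^0.56832 ≈ 31.427 ng/mL.
glyphosate: 97.6 × (1/2)^(5.74/7.86) = 97.6 × (1/2)^0.73028 ≈ 58.832 ng/mL.
Ratio ≈ 31.427 / 58.832 ≈ 0.53419.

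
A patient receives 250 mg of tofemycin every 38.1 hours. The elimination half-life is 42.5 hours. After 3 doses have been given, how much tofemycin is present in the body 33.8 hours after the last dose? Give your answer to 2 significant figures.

The 3 doses were given 110, 71.9, 33.8 hours ago.
Total = 250·(1/2)^(110/42.5) + 250·(1/2)^(71.9/42.5) + 250·(1/2)^(33.8/42.5)
      = 41.572 + 77.387 + 144.06 ≈ 263.02 mg.

260 mg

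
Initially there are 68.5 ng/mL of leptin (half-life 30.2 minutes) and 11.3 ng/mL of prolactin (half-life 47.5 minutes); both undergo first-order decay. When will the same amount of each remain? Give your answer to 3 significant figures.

216 minutes

Set 68.5·(1/2)^(t/30.2) = 11.3·(1/2)^(t/47.5).
Taking log₂: log₂(68.5/11.3) = t·(1/30.2 − 1/47.5).
log₂(6.0619) = 2.5998; 1/30.2 − 1/47.5 = 0.01206.
t = 2.5998 / 0.01206 ≈ 215.57 minutes.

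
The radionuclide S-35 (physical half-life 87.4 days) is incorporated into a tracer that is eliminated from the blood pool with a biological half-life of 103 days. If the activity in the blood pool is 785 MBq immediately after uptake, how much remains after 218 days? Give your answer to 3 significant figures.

32.1 MBq

1/t_eff = 1/t_phys + 1/t_biol = 1/87.4 + 1/103 = 0.02115 per day.
t_eff = 87.4 × 103 / (87.4 + 103) ≈ 47.28 days.
Remaining = 785 × (1/2)^(218/47.28) = 785 × (1/2)^4.6108 ≈ 32.128 MBq.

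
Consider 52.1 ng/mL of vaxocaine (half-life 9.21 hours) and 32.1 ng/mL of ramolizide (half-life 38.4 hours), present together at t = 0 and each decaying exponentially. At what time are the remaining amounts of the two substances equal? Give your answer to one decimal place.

8.5 hours

Set 52.1·(1/2)^(t/9.21) = 32.1·(1/2)^(t/38.4).
Taking log₂: log₂(52.1/32.1) = t·(1/9.21 − 1/38.4).
log₂(1.6231) = 0.69871; 1/9.21 − 1/38.4 = 0.082536.
t = 0.69871 / 0.082536 ≈ 8.4655 hours.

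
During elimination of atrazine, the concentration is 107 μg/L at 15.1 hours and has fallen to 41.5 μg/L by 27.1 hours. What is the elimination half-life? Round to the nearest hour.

9 hours

Over Δt = 27.1 − 15.1 = 12 hours, the level fell by a factor of 107/41.5 ≈ 2.5783.
n = log₂(2.5783) ≈ 1.3664 half-lives, so t½ = 12/1.3664 ≈ 8.782 hours.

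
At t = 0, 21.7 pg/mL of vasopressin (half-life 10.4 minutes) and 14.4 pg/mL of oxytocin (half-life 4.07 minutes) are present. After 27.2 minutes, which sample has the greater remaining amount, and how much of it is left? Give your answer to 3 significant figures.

vasopressin, 3.54 pg/mL

vasopressin: 21.7 × (1/2)^2.6154 ≈ 3.5412 pg/mL.
oxytocin: 14.4 × (1/2)^6.683 ≈ 0.14014 pg/mL.
Vasopressin has more remaining, at ≈ 3.5412 pg/mL.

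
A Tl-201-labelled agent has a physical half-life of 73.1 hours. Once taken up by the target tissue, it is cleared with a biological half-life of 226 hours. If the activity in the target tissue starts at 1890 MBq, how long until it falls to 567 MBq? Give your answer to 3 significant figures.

95.9 hours

1/t_eff = 1/t_phys + 1/t_biol = 1/73.1 + 1/226 = 0.018105 per hour.
t_eff = 73.1 × 226 / (73.1 + 226) ≈ 55.234 hours.
n = log₂(1890/567) ≈ 1.737; t = 1.737 × 55.234 ≈ 95.94 hours.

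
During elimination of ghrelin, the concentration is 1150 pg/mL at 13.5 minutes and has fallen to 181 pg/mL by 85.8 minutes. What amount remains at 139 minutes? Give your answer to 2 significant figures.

Over Δt = 85.8 − 13.5 = 72.3 minutes, the level fell by a factor of 1150/181 ≈ 6.3536.
n = log₂(6.3536) ≈ 2.6676 half-lives, so t½ = 72.3/2.6676 ≈ 27.103 minutes.
From t = 85.8 to t = 139: 181 × (1/2)^((139−85.8)/27.103) ≈ 46.43 pg/mL.

46 pg/mL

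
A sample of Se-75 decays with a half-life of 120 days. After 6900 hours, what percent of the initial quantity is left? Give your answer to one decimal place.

19.0%

6900 hours = 287.5 days.
n = 287.5/120 ≈ 2.3958 half-lives.
Fraction remaining = (1/2)^2.3958 ≈ 0.19001, i.e. 19.001%.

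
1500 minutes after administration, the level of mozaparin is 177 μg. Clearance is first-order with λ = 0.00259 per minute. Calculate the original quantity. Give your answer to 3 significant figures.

8610 μg

t½ = ln 2 / λ = 0.69315 / 0.00259 ≈ 267.62 minutes.
Number of half-lives elapsed: n = 1500/267.62 ≈ 5.6049.
A₀ = A × 2^n = 177 × 2^5.6049 = 177 × 48.667 ≈ 8614 μg.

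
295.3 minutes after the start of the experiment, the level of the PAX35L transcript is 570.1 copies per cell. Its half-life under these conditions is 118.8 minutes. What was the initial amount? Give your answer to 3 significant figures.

3190 copies per cell

Number of half-lives elapsed: n = 295.3/118.8 ≈ 2.4857.
A₀ = A × 2^n = 570.1 × 2^2.4857 = 570.1 × 5.601 ≈ 3193.1 copies per cell.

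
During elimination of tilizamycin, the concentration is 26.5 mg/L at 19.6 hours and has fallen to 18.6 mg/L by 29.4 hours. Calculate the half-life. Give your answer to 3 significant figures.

Over Δt = 29.4 − 19.6 = 9.8 hours, the level fell by a factor of 26.5/18.6 ≈ 1.4247.
n = log₂(1.4247) ≈ 0.51069 half-lives, so t½ = 9.8/0.51069 ≈ 19.19 hours.

19.2 hours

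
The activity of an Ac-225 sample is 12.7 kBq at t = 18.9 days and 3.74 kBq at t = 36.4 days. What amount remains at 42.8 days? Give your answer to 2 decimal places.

2.39 kBq

Over Δt = 36.4 − 18.9 = 17.5 days, the level fell by a factor of 12.7/3.74 ≈ 3.3957.
n = log₂(3.3957) ≈ 1.7637 half-lives, so t½ = 17.5/1.7637 ≈ 9.9222 days.
From t = 36.4 to t = 42.8: 3.74 × (1/2)^((42.8−36.4)/9.9222) ≈ 2.3917 kBq.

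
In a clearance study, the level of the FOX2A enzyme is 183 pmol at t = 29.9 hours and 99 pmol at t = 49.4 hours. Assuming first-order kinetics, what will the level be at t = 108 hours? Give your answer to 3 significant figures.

15.6 pmol

Over Δt = 49.4 − 29.9 = 19.5 hours, the level fell by a factor of 183/99 ≈ 1.8485.
n = log₂(1.8485) ≈ 0.88634 half-lives, so t½ = 19.5/0.88634 ≈ 22.001 hours.
From t = 49.4 to t = 108: 99 × (1/2)^((108−49.4)/22.001) ≈ 15.625 pmol.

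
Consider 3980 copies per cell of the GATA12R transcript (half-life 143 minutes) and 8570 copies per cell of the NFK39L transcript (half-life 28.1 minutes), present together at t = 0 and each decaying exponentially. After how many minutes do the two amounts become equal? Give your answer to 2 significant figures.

39 minutes

Set 3980·(1/2)^(t/143) = 8570·(1/2)^(t/28.1).
Taking log₂: log₂(3980/8570) = t·(1/143 − 1/28.1).
log₂(0.46441) = -1.1065; 1/143 − 1/28.1 = -0.028594.
t = -1.1065 / -0.028594 ≈ 38.698 minutes.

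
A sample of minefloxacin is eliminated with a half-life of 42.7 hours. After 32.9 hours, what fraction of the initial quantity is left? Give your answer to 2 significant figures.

0.59

n = 32.9/42.7 ≈ 0.77049 half-lives.
Fraction remaining = (1/2)^0.77049 ≈ 0.58622.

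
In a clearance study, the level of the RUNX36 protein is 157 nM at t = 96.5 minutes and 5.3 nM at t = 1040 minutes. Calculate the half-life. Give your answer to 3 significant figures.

193 minutes

Over Δt = 1040 − 96.5 = 943.5 minutes, the level fell by a factor of 157/5.3 ≈ 29.623.
n = log₂(29.623) ≈ 4.8886 half-lives, so t½ = 943.5/4.8886 ≈ 193 minutes.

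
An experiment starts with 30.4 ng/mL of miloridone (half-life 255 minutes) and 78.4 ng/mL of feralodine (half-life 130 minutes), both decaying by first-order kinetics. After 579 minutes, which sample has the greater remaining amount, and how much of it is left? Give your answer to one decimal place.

miloridone, 6.3 ng/mL

miloridone: 30.4 × (1/2)^2.2706 ≈ 6.3003 ng/mL.
feralodine: 78.4 × (1/2)^4.4538 ≈ 3.5775 ng/mL.
Miloridone has more remaining, at ≈ 6.3003 ng/mL.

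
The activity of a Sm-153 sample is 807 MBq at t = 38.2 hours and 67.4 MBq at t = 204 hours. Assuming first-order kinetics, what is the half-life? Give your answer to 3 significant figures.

Over Δt = 204 − 38.2 = 165.8 hours, the level fell by a factor of 807/67.4 ≈ 11.973.
n = log₂(11.973) ≈ 3.5817 half-lives, so t½ = 165.8/3.5817 ≈ 46.29 hours.

46.3 hours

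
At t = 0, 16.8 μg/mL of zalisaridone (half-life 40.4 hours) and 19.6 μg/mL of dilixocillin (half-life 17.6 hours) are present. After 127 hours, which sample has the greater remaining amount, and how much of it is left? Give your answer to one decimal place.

zalisaridone: 16.8 × (1/2)^3.1436 ≈ 1.9011 μg/mL.
dilixocillin: 19.6 × (1/2)^7.2159 ≈ 0.13184 μg/mL.
Zalisaridone has more remaining, at ≈ 1.9011 μg/mL.

zalisaridone, 1.9 μg/mL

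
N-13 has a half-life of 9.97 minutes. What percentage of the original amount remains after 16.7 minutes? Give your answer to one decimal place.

31.3%

n = 16.7/9.97 ≈ 1.675 half-lives.
Fraction remaining = (1/2)^1.675 ≈ 0.31316, i.e. 31.316%.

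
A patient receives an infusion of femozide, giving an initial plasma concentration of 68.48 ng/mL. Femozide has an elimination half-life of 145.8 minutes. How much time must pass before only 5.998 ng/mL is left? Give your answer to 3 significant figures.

Fraction remaining = 5.998/68.48 ≈ 0.087588.
n = log₂(68.48/5.998) = ln(11.417)/ln 2 ≈ 3.5131 half-lives.
t = n × t½ = 3.5131 × 145.8 ≈ 512.21 minutes.

512 minutes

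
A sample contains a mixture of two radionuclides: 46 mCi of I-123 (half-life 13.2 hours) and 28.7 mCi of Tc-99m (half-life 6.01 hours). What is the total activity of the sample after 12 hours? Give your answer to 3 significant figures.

I-123: 46 × (1/2)^(12/13.2) = 46 × (1/2)^0.90909 ≈ 24.496 mCi.
Tc-99m: 28.7 × (1/2)^(12/6.01) = 28.7 × (1/2)^1.9967 ≈ 7.1916 mCi.
Total = 24.496 + 7.1916 ≈ 31.688 mCi.

31.7 mCi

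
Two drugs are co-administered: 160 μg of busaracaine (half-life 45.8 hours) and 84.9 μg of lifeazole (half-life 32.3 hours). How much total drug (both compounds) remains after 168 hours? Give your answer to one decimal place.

14.9 μg

busaracaine: 160 × (1/2)^(168/45.8) = 160 × (1/2)^3.6681 ≈ 12.587 μg.
lifeazole: 84.9 × (1/2)^(168/32.3) = 84.9 × (1/2)^5.2012 ≈ 2.3077 μg.
Total = 12.587 + 2.3077 ≈ 14.894 μg.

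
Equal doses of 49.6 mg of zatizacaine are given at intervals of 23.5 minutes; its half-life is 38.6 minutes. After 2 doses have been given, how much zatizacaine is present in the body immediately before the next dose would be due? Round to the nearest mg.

54 mg

The 2 doses were given 47, 23.5 minutes ago.
Total = 49.6·(1/2)^(47/38.6) + 49.6·(1/2)^(23.5/38.6)
      = 21.328 + 32.525 ≈ 53.852 mg.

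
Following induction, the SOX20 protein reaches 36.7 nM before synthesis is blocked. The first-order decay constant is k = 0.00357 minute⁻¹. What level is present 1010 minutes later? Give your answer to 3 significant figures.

0.997 nM

t½ = ln 2 / k = 0.69315 / 0.00357 ≈ 194.16 minutes.
Number of half-lives: n = 1010/194.16 ≈ 5.2019.
Remaining = 36.7 × (1/2)^5.2019 = 36.7 × 0.027168 ≈ 0.99708 nM.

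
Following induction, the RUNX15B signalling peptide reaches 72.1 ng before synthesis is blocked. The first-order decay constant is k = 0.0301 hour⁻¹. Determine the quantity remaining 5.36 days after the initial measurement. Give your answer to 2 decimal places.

1.50 ng

t½ = ln 2 / k = 0.69315 / 0.0301 ≈ 23.028 hours.
Convert the elapsed time: 5.36 days = 128.64 hours.
Number of half-lives: n = 128.64/23.028 ≈ 5.5862.
Remaining = 72.1 × (1/2)^5.5862 = 72.1 × 0.020815 ≈ 1.5008 ng.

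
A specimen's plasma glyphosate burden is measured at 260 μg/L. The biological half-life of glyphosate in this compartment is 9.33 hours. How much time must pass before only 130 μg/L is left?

9.33 hours

130/260 = 1/2, so 1 half-life has elapsed.
t = 1 × 9.33 = 9.33 hours.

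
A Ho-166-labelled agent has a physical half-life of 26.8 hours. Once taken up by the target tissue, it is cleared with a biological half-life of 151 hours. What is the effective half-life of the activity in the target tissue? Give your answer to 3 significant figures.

1/t_eff = 1/t_phys + 1/t_biol = 1/26.8 + 1/151 = 0.043936 per hour.
t_eff = 26.8 × 151 / (26.8 + 151) ≈ 22.76 hours.

22.8 hours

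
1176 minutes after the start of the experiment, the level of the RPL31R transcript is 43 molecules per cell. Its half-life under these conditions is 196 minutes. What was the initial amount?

Number of half-lives elapsed: n = 1176/196 ≈ 6.
A₀ = A × 2^n = 43 × 2^6 = 43 × 64 ≈ 2752 molecules per cell.

2752 molecules per cell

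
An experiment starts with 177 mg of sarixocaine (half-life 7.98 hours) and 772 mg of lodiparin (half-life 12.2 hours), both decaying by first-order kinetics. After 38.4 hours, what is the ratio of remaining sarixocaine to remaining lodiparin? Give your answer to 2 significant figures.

sarixocaine: 177 × (1/2)^(38.4/7.98) = 177 × (1/2)^4.812 ≈ 6.301 mg.
lodiparin: 772 × (1/2)^(38.4/12.2) = 772 × (1/2)^3.1475 ≈ 87.119 mg.
Ratio ≈ 6.301 / 87.119 ≈ 0.072326.

0.072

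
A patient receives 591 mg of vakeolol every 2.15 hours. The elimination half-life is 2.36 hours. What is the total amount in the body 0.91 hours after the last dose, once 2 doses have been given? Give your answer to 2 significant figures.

690 mg

The 2 doses were given 3.06, 0.91 hours ago.
Total = 591·(1/2)^(3.06/2.36) + 591·(1/2)^(0.91/2.36)
      = 240.59 + 452.39 ≈ 692.97 mg.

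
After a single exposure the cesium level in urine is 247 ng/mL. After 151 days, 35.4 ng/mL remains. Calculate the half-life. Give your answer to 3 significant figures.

A/A₀ = 35.4/247 ≈ 0.14332.
n = log₂(6.9774) ≈ 2.8027 half-lives elapsed in 151 days.
t½ = 151/2.8027 ≈ 53.877 days.

53.9 days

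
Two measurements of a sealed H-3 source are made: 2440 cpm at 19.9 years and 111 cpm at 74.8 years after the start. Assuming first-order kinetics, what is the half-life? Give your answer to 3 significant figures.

Over Δt = 74.8 − 19.9 = 54.9 years, the level fell by a factor of 2440/111 ≈ 21.982.
n = log₂(21.982) ≈ 4.4582 half-lives, so t½ = 54.9/4.4582 ≈ 12.314 years.

12.3 years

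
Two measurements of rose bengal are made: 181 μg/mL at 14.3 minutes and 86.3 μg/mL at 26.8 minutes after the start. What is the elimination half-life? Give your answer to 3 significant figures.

11.7 minutes

Over Δt = 26.8 − 14.3 = 12.5 minutes, the level fell by a factor of 181/86.3 ≈ 2.0973.
n = log₂(2.0973) ≈ 1.0686 half-lives, so t½ = 12.5/1.0686 ≈ 11.698 minutes.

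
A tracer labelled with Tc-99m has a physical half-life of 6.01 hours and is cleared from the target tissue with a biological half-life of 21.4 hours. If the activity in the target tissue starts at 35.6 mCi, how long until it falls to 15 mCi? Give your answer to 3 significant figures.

1/t_eff = 1/t_phys + 1/t_biol = 1/6.01 + 1/21.4 = 0.21312 per hour.
t_eff = 6.01 × 21.4 / (6.01 + 21.4) ≈ 4.6922 hours.
n = log₂(35.6/15) ≈ 1.2469; t = 1.2469 × 4.6922 ≈ 5.8508 hours.

5.85 hours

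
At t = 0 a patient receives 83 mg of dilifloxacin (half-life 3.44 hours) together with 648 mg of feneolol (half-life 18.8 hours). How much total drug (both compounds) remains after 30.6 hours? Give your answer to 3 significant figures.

210 mg

dilifloxacin: 83 × (1/2)^(30.6/3.44) = 83 × (1/2)^8.8953 ≈ 0.17431 mg.
feneolol: 648 × (1/2)^(30.6/18.8) = 648 × (1/2)^1.6277 ≈ 209.7 mg.
Total = 0.17431 + 209.7 ≈ 209.88 mg.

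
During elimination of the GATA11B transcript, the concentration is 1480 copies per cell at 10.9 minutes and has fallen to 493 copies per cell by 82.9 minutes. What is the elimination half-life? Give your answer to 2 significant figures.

45 minutes

Over Δt = 82.9 − 10.9 = 72 minutes, the level fell by a factor of 1480/493 ≈ 3.002.
n = log₂(3.002) ≈ 1.5859 half-lives, so t½ = 72/1.5859 ≈ 45.399 minutes.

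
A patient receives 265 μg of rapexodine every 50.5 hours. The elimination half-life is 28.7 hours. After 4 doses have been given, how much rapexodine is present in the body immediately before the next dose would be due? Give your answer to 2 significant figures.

110 μg

The 4 doses were given 202, 151.5, 101, 50.5 hours ago.
Total = 265·(1/2)^(202/28.7) + 265·(1/2)^(151.5/28.7) + 265·(1/2)^(101/28.7) + 265·(1/2)^(50.5/28.7)
      = 2.016 + 6.8263 + 23.114 + 78.263 ≈ 110.22 μg.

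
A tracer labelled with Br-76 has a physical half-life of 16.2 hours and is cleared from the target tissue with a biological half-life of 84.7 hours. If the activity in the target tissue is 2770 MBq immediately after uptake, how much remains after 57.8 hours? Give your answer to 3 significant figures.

146 MBq

1/t_eff = 1/t_phys + 1/t_biol = 1/16.2 + 1/84.7 = 0.073535 per hour.
t_eff = 16.2 × 84.7 / (16.2 + 84.7) ≈ 13.599 hours.
Remaining = 2770 × (1/2)^(57.8/13.599) = 2770 × (1/2)^4.2503 ≈ 145.55 MBq.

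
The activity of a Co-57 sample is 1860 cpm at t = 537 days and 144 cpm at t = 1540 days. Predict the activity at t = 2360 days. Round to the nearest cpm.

Over Δt = 1540 − 537 = 1003 days, the level fell by a factor of 1860/144 ≈ 12.917.
n = log₂(12.917) ≈ 3.6912 half-lives, so t½ = 1003/3.6912 ≈ 271.73 days.
From t = 1540 to t = 2360: 144 × (1/2)^((2360−1540)/271.73) ≈ 17.781 cpm.

18 cpm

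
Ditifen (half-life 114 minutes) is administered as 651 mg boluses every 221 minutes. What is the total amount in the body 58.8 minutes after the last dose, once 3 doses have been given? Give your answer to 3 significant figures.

The 3 doses were given 500.8, 279.8, 58.8 minutes ago.
Total = 651·(1/2)^(500.8/114) + 651·(1/2)^(279.8/114) + 651·(1/2)^(58.8/114)
      = 30.986 + 118.78 + 455.32 ≈ 605.08 mg.

605 mg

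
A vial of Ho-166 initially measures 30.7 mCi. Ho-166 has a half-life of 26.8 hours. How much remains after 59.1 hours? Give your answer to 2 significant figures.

Number of half-lives: n = 59.1/26.8 ≈ 2.2052.
Remaining = 30.7 × (1/2)^2.2052 = 30.7 × 0.21685 ≈ 6.6573 mCi.

6.7 mCi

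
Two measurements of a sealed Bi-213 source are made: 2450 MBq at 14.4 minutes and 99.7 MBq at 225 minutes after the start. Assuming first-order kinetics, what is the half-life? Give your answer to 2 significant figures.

Over Δt = 225 − 14.4 = 210.6 minutes, the level fell by a factor of 2450/99.7 ≈ 24.574.
n = log₂(24.574) ≈ 4.619 half-lives, so t½ = 210.6/4.619 ≈ 45.594 minutes.

46 minutes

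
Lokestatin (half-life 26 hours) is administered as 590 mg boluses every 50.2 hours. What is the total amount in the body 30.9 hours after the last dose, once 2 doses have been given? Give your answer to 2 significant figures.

330 mg

The 2 doses were given 81.1, 30.9 hours ago.
Total = 590·(1/2)^(81.1/26) + 590·(1/2)^(30.9/26)
      = 67.9 + 258.87 ≈ 326.77 mg.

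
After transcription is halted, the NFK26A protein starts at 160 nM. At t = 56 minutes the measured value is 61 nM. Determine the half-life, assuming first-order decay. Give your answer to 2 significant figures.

A/A₀ = 61/160 ≈ 0.38125.
n = log₂(2.623) ≈ 1.3912 half-lives elapsed in 56 minutes.
t½ = 56/1.3912 ≈ 40.253 minutes.

40 minutes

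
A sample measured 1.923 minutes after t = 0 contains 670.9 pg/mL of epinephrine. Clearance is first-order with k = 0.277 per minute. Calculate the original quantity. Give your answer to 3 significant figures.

t½ = ln 2 / k = 0.69315 / 0.277 ≈ 2.5023 minutes.
Number of half-lives elapsed: n = 1.923/2.5023 ≈ 0.76848.
A₀ = A × 2^n = 670.9 × 2^0.76848 = 670.9 × 1.7035 ≈ 1142.9 pg/mL.

1140 pg/mL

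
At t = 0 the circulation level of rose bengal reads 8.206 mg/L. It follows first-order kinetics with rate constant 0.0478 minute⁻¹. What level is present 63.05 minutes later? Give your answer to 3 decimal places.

0.403 mg/L

t½ = ln 2 / λ = 0.69315 / 0.0478 ≈ 14.501 minutes.
Number of half-lives: n = 63.05/14.501 ≈ 4.348.
Remaining = 8.206 × (1/2)^4.348 = 8.206 × 0.049105 ≈ 0.40296 mg/L.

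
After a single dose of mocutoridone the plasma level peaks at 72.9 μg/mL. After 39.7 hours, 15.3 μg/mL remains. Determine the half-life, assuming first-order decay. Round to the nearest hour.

18 hours

A/A₀ = 15.3/72.9 ≈ 0.20988.
n = log₂(4.7647) ≈ 2.2524 half-lives elapsed in 39.7 hours.
t½ = 39.7/2.2524 ≈ 17.626 hours.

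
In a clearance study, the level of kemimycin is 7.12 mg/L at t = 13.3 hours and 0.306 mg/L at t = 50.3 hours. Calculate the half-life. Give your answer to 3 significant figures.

Over Δt = 50.3 − 13.3 = 37 hours, the level fell by a factor of 7.12/0.306 ≈ 23.268.
n = log₂(23.268) ≈ 4.5403 half-lives, so t½ = 37/4.5403 ≈ 8.1493 hours.

8.15 hours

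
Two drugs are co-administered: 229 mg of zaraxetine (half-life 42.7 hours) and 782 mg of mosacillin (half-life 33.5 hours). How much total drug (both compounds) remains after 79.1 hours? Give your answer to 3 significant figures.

zaraxetine: 229 × (1/2)^(79.1/42.7) = 229 × (1/2)^1.8525 ≈ 63.415 mg.
mosacillin: 782 × (1/2)^(79.1/33.5) = 782 × (1/2)^2.3612 ≈ 152.2 mg.
Total = 63.415 + 152.2 ≈ 215.62 mg.

216 mg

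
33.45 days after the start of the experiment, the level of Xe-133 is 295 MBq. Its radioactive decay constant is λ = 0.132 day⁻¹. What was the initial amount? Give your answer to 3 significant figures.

t½ = ln 2 / λ = 0.69315 / 0.132 ≈ 5.2511 days.
Number of half-lives elapsed: n = 33.45/5.2511 ≈ 6.3701.
A₀ = A × 2^n = 295 × 2^6.3701 = 295 × 82.715 ≈ 24401 MBq.

24400 MBq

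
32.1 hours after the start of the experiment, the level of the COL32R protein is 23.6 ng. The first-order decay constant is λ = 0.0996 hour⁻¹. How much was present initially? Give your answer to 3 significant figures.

t½ = ln 2 / λ = 0.69315 / 0.0996 ≈ 6.9593 hours.
Number of half-lives elapsed: n = 32.1/6.9593 ≈ 4.6125.
A₀ = A × 2^n = 23.6 × 2^4.6125 = 23.6 × 24.463 ≈ 577.33 ng.

577 ng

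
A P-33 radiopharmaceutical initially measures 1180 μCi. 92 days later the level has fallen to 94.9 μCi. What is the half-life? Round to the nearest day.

A/A₀ = 94.9/1180 ≈ 0.080424.
n = log₂(12.434) ≈ 3.6362 half-lives elapsed in 92 days.
t½ = 92/3.6362 ≈ 25.301 days.

25 days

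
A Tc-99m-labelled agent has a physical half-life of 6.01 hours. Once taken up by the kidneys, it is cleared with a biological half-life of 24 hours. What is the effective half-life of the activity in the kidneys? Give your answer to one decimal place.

4.8 hours

1/t_eff = 1/t_phys + 1/t_biol = 1/6.01 + 1/24 = 0.20806 per hour.
t_eff = 6.01 × 24 / (6.01 + 24) ≈ 4.8064 hours.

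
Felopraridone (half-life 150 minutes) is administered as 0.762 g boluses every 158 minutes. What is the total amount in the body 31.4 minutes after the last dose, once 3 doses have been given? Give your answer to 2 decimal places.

1.13 g

The 3 doses were given 347.4, 189.4, 31.4 minutes ago.
Total = 0.762·(1/2)^(347.4/150) + 0.762·(1/2)^(189.4/150) + 0.762·(1/2)^(31.4/150)
      = 0.15303 + 0.31758 + 0.65908 ≈ 1.1297 g.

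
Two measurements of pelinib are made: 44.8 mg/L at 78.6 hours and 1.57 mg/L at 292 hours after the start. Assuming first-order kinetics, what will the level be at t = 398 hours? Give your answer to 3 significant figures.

0.297 mg/L

Over Δt = 292 − 78.6 = 213.4 hours, the level fell by a factor of 44.8/1.57 ≈ 28.535.
n = log₂(28.535) ≈ 4.8347 half-lives, so t½ = 213.4/4.8347 ≈ 44.14 hours.
From t = 292 to t = 398: 1.57 × (1/2)^((398−292)/44.14) ≈ 0.29716 mg/L.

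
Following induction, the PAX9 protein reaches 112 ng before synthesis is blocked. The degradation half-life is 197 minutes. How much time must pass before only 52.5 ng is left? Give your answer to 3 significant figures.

Fraction remaining = 52.5/112 ≈ 0.46875.
n = log₂(112/52.5) = ln(2.1333)/ln 2 ≈ 1.0931 half-lives.
t = n × t½ = 1.0931 × 197 ≈ 215.34 minutes.

215 minutes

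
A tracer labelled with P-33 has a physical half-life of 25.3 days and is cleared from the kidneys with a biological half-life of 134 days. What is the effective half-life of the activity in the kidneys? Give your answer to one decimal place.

1/t_eff = 1/t_phys + 1/t_biol = 1/25.3 + 1/134 = 0.046988 per day.
t_eff = 25.3 × 134 / (25.3 + 134) ≈ 21.282 days.

21.3 days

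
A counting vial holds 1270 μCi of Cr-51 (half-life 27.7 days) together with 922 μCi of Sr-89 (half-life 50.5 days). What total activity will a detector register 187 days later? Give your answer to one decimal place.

Cr-51: 1270 × (1/2)^(187/27.7) = 1270 × (1/2)^6.7509 ≈ 11.792 μCi.
Sr-89: 922 × (1/2)^(187/50.5) = 922 × (1/2)^3.703 ≈ 70.799 μCi.
Total = 11.792 + 70.799 ≈ 82.591 μCi.

82.6 μCi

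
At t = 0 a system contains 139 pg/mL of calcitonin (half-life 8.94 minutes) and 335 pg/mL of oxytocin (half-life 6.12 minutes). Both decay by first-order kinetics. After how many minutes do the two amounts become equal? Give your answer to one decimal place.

Set 139·(1/2)^(t/8.94) = 335·(1/2)^(t/6.12).
Taking log₂: log₂(139/335) = t·(1/8.94 − 1/6.12).
log₂(0.41493) = -1.2691; 1/8.94 − 1/6.12 = -0.051542.
t = -1.2691 / -0.051542 ≈ 24.622 minutes.

24.6 minutes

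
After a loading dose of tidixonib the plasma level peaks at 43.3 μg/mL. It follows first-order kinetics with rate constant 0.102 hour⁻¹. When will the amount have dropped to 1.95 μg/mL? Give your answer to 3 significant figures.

30.4 hours

t½ = ln 2 / k = 0.69315 / 0.102 ≈ 6.7956 hours.
Fraction remaining = 1.95/43.3 ≈ 0.045035.
n = log₂(43.3/1.95) = ln(22.205)/ln 2 ≈ 4.4728 half-lives.
t = n × t½ = 4.4728 × 6.7956 ≈ 30.395 hours.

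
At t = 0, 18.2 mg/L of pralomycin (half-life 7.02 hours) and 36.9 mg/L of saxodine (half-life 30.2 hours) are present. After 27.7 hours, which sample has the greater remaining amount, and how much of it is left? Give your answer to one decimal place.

pralomycin: 18.2 × (1/2)^3.9459 ≈ 1.181 mg/L.
saxodine: 36.9 × (1/2)^0.91722 ≈ 19.54 mg/L.
Saxodine has more remaining, at ≈ 19.54 mg/L.

saxodine, 19.5 mg/L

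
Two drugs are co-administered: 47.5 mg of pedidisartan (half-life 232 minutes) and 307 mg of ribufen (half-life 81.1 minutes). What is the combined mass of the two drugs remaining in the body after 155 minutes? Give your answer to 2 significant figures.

pedidisartan: 47.5 × (1/2)^(155/232) = 47.5 × (1/2)^0.6681 ≈ 29.893 mg.
ribufen: 307 × (1/2)^(155/81.1) = 307 × (1/2)^1.9112 ≈ 81.621 mg.
Total = 29.893 + 81.621 ≈ 111.51 mg.

110 mg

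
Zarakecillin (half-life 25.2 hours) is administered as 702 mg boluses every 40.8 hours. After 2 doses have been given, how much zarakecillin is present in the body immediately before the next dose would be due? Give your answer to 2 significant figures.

300 mg

The 2 doses were given 81.6, 40.8 hours ago.
Total = 702·(1/2)^(81.6/25.2) + 702·(1/2)^(40.8/25.2)
      = 74.4 + 228.54 ≈ 302.94 mg.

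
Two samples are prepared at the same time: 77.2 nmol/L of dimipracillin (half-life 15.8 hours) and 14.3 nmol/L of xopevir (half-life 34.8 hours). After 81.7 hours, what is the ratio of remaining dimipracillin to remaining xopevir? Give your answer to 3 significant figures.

dimipracillin: 77.2 × (1/2)^(81.7/15.8) = 77.2 × (1/2)^5.1709 ≈ 2.143 nmol/L.
xopevir: 14.3 × (1/2)^(81.7/34.8) = 14.3 × (1/2)^2.3477 ≈ 2.8094 nmol/L.
Ratio ≈ 2.143 / 2.8094 ≈ 0.76281.

0.763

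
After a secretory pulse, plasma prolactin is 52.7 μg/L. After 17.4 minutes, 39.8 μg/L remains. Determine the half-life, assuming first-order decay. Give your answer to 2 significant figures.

43 minutes

A/A₀ = 39.8/52.7 ≈ 0.75522.
n = log₂(1.3241) ≈ 0.40503 half-lives elapsed in 17.4 minutes.
t½ = 17.4/0.40503 ≈ 42.959 minutes.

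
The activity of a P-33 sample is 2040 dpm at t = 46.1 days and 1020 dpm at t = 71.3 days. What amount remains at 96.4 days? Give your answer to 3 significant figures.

511 dpm

Over Δt = 71.3 − 46.1 = 25.2 days, the level fell by a factor of 2040/1020 ≈ 2.
n = log₂(2) ≈ 1 half-lives, so t½ = 25.2/1 ≈ 25.2 days.
From t = 71.3 to t = 96.4: 1020 × (1/2)^((96.4−71.3)/25.2) ≈ 511.4 dpm.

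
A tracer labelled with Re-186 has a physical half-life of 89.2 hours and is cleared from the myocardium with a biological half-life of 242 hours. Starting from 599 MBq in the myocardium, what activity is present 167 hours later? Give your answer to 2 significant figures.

1/t_eff = 1/t_phys + 1/t_biol = 1/89.2 + 1/242 = 0.015343 per hour.
t_eff = 89.2 × 242 / (89.2 + 242) ≈ 65.176 hours.
Remaining = 599 × (1/2)^(167/65.176) = 599 × (1/2)^2.5623 ≈ 101.42 MBq.

100 MBq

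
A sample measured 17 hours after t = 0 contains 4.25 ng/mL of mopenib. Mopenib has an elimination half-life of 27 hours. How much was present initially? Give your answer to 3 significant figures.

6.58 ng/mL

Number of half-lives elapsed: n = 17/27 ≈ 0.62963.
A₀ = A × 2^n = 4.25 × 2^0.62963 = 4.25 × 1.5472 ≈ 6.5755 ng/mL.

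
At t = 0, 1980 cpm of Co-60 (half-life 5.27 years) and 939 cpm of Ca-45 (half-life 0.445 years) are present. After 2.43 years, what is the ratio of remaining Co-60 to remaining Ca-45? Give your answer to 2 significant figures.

67

Co-60: 1980 × (1/2)^(2.43/5.27) = 1980 × (1/2)^0.4611 ≈ 1438.3 cpm.
Ca-45: 939 × (1/2)^(2.43/0.445) = 939 × (1/2)^5.4607 ≈ 21.323 cpm.
Ratio ≈ 1438.3 / 21.323 ≈ 67.456.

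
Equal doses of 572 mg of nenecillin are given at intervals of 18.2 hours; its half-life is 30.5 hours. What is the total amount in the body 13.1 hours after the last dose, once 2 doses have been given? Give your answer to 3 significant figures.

706 mg

The 2 doses were given 31.3, 13.1 hours ago.
Total = 572·(1/2)^(31.3/30.5) + 572·(1/2)^(13.1/30.5)
      = 280.85 + 424.72 ≈ 705.57 mg.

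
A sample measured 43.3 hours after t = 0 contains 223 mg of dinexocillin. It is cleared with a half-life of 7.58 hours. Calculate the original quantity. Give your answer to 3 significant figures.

11700 mg

Number of half-lives elapsed: n = 43.3/7.58 ≈ 5.7124.
A₀ = A × 2^n = 223 × 2^5.7124 = 223 × 52.433 ≈ 11693 mg.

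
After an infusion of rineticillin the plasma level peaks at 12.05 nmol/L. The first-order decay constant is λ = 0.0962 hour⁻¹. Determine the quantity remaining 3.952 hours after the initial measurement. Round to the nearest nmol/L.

8 nmol/L

t½ = ln 2 / λ = 0.69315 / 0.0962 ≈ 7.2053 hours.
Number of half-lives: n = 3.952/7.2053 ≈ 0.54849.
Remaining = 12.05 × (1/2)^0.54849 = 12.05 × 0.68374 ≈ 8.239 nmol/L.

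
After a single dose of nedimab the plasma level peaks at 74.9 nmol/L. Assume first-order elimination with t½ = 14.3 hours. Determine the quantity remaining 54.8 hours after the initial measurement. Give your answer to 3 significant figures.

5.26 nmol/L

Number of half-lives: n = 54.8/14.3 ≈ 3.8322.
Remaining = 74.9 × (1/2)^3.8322 = 74.9 × 0.070211 ≈ 5.2588 nmol/L.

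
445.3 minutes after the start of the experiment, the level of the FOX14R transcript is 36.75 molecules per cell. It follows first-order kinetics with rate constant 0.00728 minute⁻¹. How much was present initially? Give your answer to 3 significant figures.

t½ = ln 2 / λ = 0.69315 / 0.00728 ≈ 95.213 minutes.
Number of half-lives elapsed: n = 445.3/95.213 ≈ 4.6769.
A₀ = A × 2^n = 36.75 × 2^4.6769 = 36.75 × 25.579 ≈ 940.04 molecules per cell.

940 molecules per cell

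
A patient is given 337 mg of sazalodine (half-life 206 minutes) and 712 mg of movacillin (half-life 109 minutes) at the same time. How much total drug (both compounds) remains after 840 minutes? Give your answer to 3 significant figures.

23.4 mg

sazalodine: 337 × (1/2)^(840/206) = 337 × (1/2)^4.0777 ≈ 19.959 mg.
movacillin: 712 × (1/2)^(840/109) = 712 × (1/2)^7.7064 ≈ 3.4089 mg.
Total = 19.959 + 3.4089 ≈ 23.367 mg.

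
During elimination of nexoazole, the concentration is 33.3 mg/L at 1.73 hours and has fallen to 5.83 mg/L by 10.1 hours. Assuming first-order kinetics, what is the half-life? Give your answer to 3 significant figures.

3.33 hours

Over Δt = 10.1 − 1.73 = 8.37 hours, the level fell by a factor of 33.3/5.83 ≈ 5.7118.
n = log₂(5.7118) ≈ 2.514 half-lives, so t½ = 8.37/2.514 ≈ 3.3294 hours.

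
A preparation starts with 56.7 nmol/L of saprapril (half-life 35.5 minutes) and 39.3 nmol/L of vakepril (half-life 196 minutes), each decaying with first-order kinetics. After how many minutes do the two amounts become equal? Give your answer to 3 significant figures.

Set 56.7·(1/2)^(t/35.5) = 39.3·(1/2)^(t/196).
Taking log₂: log₂(56.7/39.3) = t·(1/35.5 − 1/196).
log₂(1.4427) = 0.52882; 1/35.5 − 1/196 = 0.023067.
t = 0.52882 / 0.023067 ≈ 22.925 minutes.

22.9 minutes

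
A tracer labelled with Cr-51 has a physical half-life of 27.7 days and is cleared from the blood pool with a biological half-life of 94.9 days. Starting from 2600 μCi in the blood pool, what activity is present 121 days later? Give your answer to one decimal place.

52.0 μCi

1/t_eff = 1/t_phys + 1/t_biol = 1/27.7 + 1/94.9 = 0.046638 per day.
t_eff = 27.7 × 94.9 / (27.7 + 94.9) ≈ 21.442 days.
Remaining = 2600 × (1/2)^(121/21.442) = 2600 × (1/2)^5.6433 ≈ 52.022 μCi.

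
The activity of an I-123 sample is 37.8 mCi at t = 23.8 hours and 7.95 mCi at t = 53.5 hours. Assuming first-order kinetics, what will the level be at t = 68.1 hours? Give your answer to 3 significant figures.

Over Δt = 53.5 − 23.8 = 29.7 hours, the level fell by a factor of 37.8/7.95 ≈ 4.7547.
n = log₂(4.7547) ≈ 2.2494 half-lives, so t½ = 29.7/2.2494 ≈ 13.204 hours.
From t = 53.5 to t = 68.1: 7.95 × (1/2)^((68.1−53.5)/13.204) ≈ 3.6941 mCi.

3.69 mCi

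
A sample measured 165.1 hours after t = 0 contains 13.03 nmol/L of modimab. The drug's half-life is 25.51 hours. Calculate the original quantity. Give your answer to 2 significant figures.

Number of half-lives elapsed: n = 165.1/25.51 ≈ 6.472.
A₀ = A × 2^n = 13.03 × 2^6.472 = 13.03 × 88.768 ≈ 1156.7 nmol/L.

1200 nmol/L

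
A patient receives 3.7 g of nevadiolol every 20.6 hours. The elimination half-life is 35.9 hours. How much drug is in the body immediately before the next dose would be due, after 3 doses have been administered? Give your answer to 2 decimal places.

5.28 g

The 3 doses were given 61.8, 41.2, 20.6 hours ago.
Total = 3.7·(1/2)^(61.8/35.9) + 3.7·(1/2)^(41.2/35.9) + 3.7·(1/2)^(20.6/35.9)
      = 1.122 + 1.6701 + 2.4858 ≈ 5.2779 g.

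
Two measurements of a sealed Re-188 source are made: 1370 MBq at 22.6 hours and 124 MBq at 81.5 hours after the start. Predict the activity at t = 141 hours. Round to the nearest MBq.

Over Δt = 81.5 − 22.6 = 58.9 hours, the level fell by a factor of 1370/124 ≈ 11.048.
n = log₂(11.048) ≈ 3.4658 half-lives, so t½ = 58.9/3.4658 ≈ 16.995 hours.
From t = 81.5 to t = 141: 124 × (1/2)^((141−81.5)/16.995) ≈ 10.952 MBq.

11 MBq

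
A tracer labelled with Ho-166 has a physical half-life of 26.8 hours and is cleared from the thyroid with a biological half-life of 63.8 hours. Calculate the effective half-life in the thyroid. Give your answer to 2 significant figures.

1/t_eff = 1/t_phys + 1/t_biol = 1/26.8 + 1/63.8 = 0.052987 per hour.
t_eff = 26.8 × 63.8 / (26.8 + 63.8) ≈ 18.872 hours.

19 hours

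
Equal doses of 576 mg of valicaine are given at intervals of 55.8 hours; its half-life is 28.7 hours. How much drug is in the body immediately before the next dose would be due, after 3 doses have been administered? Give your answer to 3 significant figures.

The 3 doses were given 167.4, 111.6, 55.8 hours ago.
Total = 576·(1/2)^(167.4/28.7) + 576·(1/2)^(111.6/28.7) + 576·(1/2)^(55.8/28.7)
      = 10.106 + 38.893 + 149.67 ≈ 198.67 mg.

199 mg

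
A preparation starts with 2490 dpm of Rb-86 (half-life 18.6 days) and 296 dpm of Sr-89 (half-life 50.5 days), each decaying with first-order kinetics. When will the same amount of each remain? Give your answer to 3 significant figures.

Set 2490·(1/2)^(t/18.6) = 296·(1/2)^(t/50.5).
Taking log₂: log₂(2490/296) = t·(1/18.6 − 1/50.5).
log₂(8.4122) = 3.0725; 1/18.6 − 1/50.5 = 0.033961.
t = 3.0725 / 0.033961 ≈ 90.47 days.

90.5 days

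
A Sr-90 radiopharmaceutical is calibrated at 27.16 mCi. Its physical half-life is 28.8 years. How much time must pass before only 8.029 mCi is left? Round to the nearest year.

Fraction remaining = 8.029/27.16 ≈ 0.29562.
n = log₂(27.16/8.029) = ln(3.3827)/ln 2 ≈ 1.7582 half-lives.
t = n × t½ = 1.7582 × 28.8 ≈ 50.636 years.

51 years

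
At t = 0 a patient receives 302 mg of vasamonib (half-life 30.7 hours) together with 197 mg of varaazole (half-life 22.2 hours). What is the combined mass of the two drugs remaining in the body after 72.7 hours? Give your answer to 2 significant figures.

vasamonib: 302 × (1/2)^(72.7/30.7) = 302 × (1/2)^2.3681 ≈ 58.498 mg.
varaazole: 197 × (1/2)^(72.7/22.2) = 197 × (1/2)^3.2748 ≈ 20.355 mg.
Total = 58.498 + 20.355 ≈ 78.853 mg.

79 mg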